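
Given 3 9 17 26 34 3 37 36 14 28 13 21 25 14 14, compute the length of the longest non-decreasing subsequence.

6

One longest non-decreasing subsequence is 3, 9, 17, 26, 34, 37 (positions 1,2,3,4,5,7), of length 6; no longer one exists.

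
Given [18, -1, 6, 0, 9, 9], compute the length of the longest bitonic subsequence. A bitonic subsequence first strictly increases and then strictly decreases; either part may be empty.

3

One longest bitonic subsequence is 18, 6, 0 (positions 1,3,4): it rises to 18 then falls. Length 3 is optimal.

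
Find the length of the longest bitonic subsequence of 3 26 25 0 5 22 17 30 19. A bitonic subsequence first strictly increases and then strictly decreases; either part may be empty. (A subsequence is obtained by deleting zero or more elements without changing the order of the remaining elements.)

5

Let inc[i] be the LIS ending at i and dec[i] the longest strictly decreasing subsequence starting at i. inc = [1, 2, 2, 1, 2, 3, 3, 4, 4], dec = [2, 4, 3, 1, 1, 2, 1, 2, 1].
max_i inc[i]+dec[i]−1 = 5, with one witness 3, 26, 25, 22, 19.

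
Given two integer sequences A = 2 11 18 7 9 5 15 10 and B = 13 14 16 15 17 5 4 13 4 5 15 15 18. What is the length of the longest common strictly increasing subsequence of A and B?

2

A longest common strictly increasing subsequence is 5, 15 (length 2); it appears in order in both A and B, and no longer such subsequence exists.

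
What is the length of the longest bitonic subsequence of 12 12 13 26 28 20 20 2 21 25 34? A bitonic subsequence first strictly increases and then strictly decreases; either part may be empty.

6

One longest bitonic subsequence is 12, 13, 26, 28, 20, 2 (positions 1,3,4,5,7,8): it rises to 28 then falls. Length 6 is optimal.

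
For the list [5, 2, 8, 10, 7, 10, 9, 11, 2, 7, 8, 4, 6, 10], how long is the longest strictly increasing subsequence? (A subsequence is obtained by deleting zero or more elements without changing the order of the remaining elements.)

4

One longest increasing subsequence is 5, 8, 10, 11 (positions 1,3,4,8), of length 4; no longer one exists.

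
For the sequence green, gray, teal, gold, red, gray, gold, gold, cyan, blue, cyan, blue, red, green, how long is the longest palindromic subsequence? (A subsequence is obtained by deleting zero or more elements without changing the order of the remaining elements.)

One longest palindromic subsequence is green red blue cyan blue red green (positions 1,5,10,11,12,13,14); it reads the same forward and backward, and the interval DP gives dp[1][14] = 7.

7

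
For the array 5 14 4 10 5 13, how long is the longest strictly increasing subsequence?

One longest increasing subsequence is 5, 10, 13 (positions 1,4,6), of length 3; no longer one exists.

3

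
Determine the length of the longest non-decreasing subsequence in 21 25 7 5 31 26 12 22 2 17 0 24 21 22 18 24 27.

7

Let dp[i] be the longest non-decreasing subsequence ending at position i. Then dp = [1, 2, 1, 1, 3, 3, 2, 3, 1, 3, 1, 4, 4, 5, 4, 6, 7].
The maximum is 7; one witness is 7, 12, 17, 21, 22, 24, 27 at positions 3,7,10,13,14,16,17.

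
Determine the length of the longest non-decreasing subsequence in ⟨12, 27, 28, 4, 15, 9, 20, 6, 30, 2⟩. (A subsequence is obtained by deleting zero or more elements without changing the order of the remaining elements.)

4

Scanning left to right, the best length ending at each element is: 12→1, 27→2, 28→3, 4→1, 15→2, 9→2, 20→3, 6→2, 30→4, 2→1.
So the longest non-decreasing subsequence has length 4, e.g. 12, 27, 28, 30.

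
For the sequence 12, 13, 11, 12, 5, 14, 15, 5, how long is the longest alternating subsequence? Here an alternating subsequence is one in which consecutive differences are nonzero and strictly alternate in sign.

7

Track the best alternating length ending on an up-step vs a down-step at each position: up/down = 1/1, 2/1, 1/3, 4/3, 1/5, 6/1, 6/1, 1/7.
The maximum over both is 7; one such subsequence is 12, 13, 11, 12, 5, 14, 5.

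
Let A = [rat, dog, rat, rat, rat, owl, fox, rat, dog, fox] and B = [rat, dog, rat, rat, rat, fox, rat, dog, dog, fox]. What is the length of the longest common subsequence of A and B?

9

A longest common subsequence is rat, dog, rat, rat, rat, fox, rat, dog, fox (length 9); the LCS DP confirms no longer common subsequence exists.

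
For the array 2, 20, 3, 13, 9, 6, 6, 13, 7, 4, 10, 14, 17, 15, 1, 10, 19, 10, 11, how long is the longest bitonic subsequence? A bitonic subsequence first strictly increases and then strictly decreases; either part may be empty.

9

One longest bitonic subsequence is 2, 3, 6, 7, 10, 14, 17, 15, 11 (positions 1,3,6,9,11,12,13,14,19): it rises to 17 then falls. Length 9 is optimal.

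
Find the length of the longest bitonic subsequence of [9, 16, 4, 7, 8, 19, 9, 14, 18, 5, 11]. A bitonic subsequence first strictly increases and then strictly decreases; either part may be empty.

7

One longest bitonic subsequence is 4, 7, 8, 9, 14, 18, 11 (positions 3,4,5,7,8,9,11): it rises to 18 then falls. Length 7 is optimal.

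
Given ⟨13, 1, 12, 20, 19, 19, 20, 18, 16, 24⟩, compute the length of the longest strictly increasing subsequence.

Let dp[i] be the longest increasing subsequence ending at position i. Then dp = [1, 1, 2, 3, 3, 3, 4, 3, 3, 5].
The maximum is 5; one witness is 1, 12, 19, 20, 24 at positions 2,3,5,7,10.

5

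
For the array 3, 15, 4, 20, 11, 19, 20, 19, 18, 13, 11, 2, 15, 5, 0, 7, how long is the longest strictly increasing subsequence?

5

Let dp[i] be the longest increasing subsequence ending at position i. Then dp = [1, 2, 2, 3, 3, 4, 5, 4, 4, 4, 3, 1, 5, 3, 1, 4].
The maximum is 5; one witness is 3, 4, 11, 19, 20 at positions 1,3,5,6,7.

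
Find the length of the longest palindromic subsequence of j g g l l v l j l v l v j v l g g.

13

Using dp[i][j] = 2 + dp[i+1][j−1] if the ends match, else max(dp[i+1][j], dp[i][j−1]):
dp[1][17] = 13. A witness is gglvjvlvjvlgg at positions 2,3,4,6,8,10,11,12,13,14,15,16,17.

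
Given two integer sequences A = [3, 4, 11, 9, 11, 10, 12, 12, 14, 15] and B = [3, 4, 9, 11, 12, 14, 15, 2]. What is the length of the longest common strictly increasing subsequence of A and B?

7

For each value that appears in both, track the longest common increasing run ending there.
The best achievable length is 7; one witness is 3, 4, 9, 11, 12, 14, 15 (A-positions 1,2,4,5,7,9,10, B-positions 1,2,3,4,5,6,7).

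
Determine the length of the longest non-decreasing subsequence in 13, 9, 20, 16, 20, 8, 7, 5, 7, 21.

4

Scanning left to right, the best length ending at each element is: 13→1, 9→1, 20→2, 16→2, 20→3, 8→1, 7→1, 5→1, 7→2, 21→4.
So the longest non-decreasing subsequence has length 4, e.g. 13, 20, 20, 21.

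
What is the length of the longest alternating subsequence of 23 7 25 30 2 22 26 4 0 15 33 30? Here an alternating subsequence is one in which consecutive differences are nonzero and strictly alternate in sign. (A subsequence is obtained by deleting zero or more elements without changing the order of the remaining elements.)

A longest alternating subsequence is 23, 7, 25, 2, 22, 4, 33, 30 (positions 1,2,3,5,6,8,11,12); its 7 consecutive differences strictly alternate in sign, and length 8 is optimal.

8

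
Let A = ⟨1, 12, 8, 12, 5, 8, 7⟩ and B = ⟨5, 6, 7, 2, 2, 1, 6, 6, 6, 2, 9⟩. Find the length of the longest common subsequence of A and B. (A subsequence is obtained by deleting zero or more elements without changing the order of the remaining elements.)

2

Backtracking the LCS table gives one alignment: 5 (A5,B1) → 7 (A7,B3).
So the longest common subsequence has length 2.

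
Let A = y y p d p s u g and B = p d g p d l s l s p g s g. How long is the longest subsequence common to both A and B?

Backtracking the LCS table gives one alignment: p (A3,B4) → d (A4,B5) → p (A5,B10) → s (A6,B12) → g (A8,B13).
So the longest common subsequence has length 5.

5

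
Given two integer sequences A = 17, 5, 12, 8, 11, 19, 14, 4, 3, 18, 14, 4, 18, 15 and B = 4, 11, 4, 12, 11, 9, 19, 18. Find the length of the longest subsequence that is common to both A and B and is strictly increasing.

2

A longest common strictly increasing subsequence is 11, 19 (length 2); it appears in order in both A and B, and no longer such subsequence exists.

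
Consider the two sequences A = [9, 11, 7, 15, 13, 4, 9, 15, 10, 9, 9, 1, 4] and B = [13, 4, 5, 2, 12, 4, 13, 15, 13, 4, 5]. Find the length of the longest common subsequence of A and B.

Backtracking the LCS table gives one alignment: 13 (A5,B1) → 4 (A6,B6) → 15 (A8,B8) → 4 (A13,B10).
So the longest common subsequence has length 4.

4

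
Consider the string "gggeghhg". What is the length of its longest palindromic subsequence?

Using dp[i][j] = 2 + dp[i+1][j−1] if the ends match, else max(dp[i+1][j], dp[i][j−1]):
dp[1][8] = 5. A witness is ggegg at positions 1,3,4,5,8.

5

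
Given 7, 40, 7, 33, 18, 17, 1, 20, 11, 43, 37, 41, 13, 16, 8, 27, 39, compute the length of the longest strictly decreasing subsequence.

Scanning left to right, the best length ending at each element is: 7→1, 40→1, 7→2, 33→2, 18→3, 17→4, 1→5, 20→3, 11→5, 43→1, 37→2, 41→2, 13→5, 16→5, 8→6, 27→3, 39→3.
So the longest decreasing subsequence has length 6, e.g. 40, 33, 18, 17, 11, 8.

6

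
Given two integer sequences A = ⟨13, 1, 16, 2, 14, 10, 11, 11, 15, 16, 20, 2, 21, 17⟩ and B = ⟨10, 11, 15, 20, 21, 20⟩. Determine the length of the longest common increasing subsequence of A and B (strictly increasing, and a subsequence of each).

A longest common strictly increasing subsequence is 10, 11, 15, 20, 21 (length 5); it appears in order in both A and B, and no longer such subsequence exists.

5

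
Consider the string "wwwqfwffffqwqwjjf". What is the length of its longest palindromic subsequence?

Using dp[i][j] = 2 + dp[i+1][j−1] if the ends match, else max(dp[i+1][j], dp[i][j−1]):
dp[1][17] = 11. A witness is wwqfffffqww at positions 2,3,4,5,7,8,9,10,11,12,14.

11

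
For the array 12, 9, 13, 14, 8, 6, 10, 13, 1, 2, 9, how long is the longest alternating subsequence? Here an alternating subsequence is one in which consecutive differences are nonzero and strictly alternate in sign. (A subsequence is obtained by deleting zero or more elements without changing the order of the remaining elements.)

A longest alternating subsequence is 12, 9, 13, 8, 10, 1, 2 (positions 1,2,3,5,7,9,10); its 6 consecutive differences strictly alternate in sign, and length 7 is optimal.

7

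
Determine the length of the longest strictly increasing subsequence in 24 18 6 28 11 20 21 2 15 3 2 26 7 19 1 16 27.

6

Scanning left to right, the best length ending at each element is: 24→1, 18→1, 6→1, 28→2, 11→2, 20→3, 21→4, 2→1, 15→3, 3→2, 2→1, 26→5, 7→3, 19→4, 1→1, 16→4, 27→6.
So the longest increasing subsequence has length 6, e.g. 6, 11, 20, 21, 26, 27.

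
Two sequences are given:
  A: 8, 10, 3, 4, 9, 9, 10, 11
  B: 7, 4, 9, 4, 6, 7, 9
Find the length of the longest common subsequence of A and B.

Backtracking the LCS table gives one alignment: 4 (A4,B2) → 9 (A5,B3) → 9 (A6,B7).
So the longest common subsequence has length 3.

3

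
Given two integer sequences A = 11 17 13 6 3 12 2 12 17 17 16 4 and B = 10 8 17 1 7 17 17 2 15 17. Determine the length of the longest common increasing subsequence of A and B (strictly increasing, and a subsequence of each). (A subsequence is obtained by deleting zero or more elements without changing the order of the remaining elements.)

For each value that appears in both, track the longest common increasing run ending there.
The best achievable length is 2; one witness is 2, 17 (A-positions 7,9, B-positions 8,10).

2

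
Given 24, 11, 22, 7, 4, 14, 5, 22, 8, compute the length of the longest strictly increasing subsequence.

Scanning left to right, the best length ending at each element is: 24→1, 11→1, 22→2, 7→1, 4→1, 14→2, 5→2, 22→3, 8→3.
So the longest increasing subsequence has length 3, e.g. 11, 14, 22.

3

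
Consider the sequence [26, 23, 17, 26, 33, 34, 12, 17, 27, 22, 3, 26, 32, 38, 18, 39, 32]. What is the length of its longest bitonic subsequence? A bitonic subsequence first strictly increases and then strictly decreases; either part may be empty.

8

Let inc[i] be the LIS ending at i and dec[i] the longest strictly decreasing subsequence starting at i. inc = [1, 1, 1, 2, 3, 4, 1, 2, 3, 3, 1, 4, 5, 6, 3, 7, 5], dec = [5, 4, 3, 3, 4, 4, 2, 2, 3, 2, 1, 2, 2, 2, 1, 2, 1].
max_i inc[i]+dec[i]−1 = 8, with one witness 12, 17, 22, 26, 32, 38, 39, 32.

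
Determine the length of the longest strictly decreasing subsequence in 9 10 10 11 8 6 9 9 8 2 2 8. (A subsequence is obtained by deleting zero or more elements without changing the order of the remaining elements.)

Let dp[i] be the longest decreasing subsequence ending at position i. Then dp = [1, 1, 1, 1, 2, 3, 2, 2, 3, 4, 4, 3].
The maximum is 4; one witness is 9, 8, 6, 2 at positions 1,5,6,10.

4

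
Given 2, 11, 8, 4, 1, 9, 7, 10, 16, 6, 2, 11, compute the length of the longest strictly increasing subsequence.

Let dp[i] be the longest increasing subsequence ending at position i. Then dp = [1, 2, 2, 2, 1, 3, 3, 4, 5, 3, 2, 5].
The maximum is 5; one witness is 2, 8, 9, 10, 16 at positions 1,3,6,8,9.

5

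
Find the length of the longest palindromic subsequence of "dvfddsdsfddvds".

Using dp[i][j] = 2 + dp[i+1][j−1] if the ends match, else max(dp[i+1][j], dp[i][j−1]):
dp[1][14] = 11. A witness is dvddsdsddvd at positions 1,2,4,5,6,7,8,10,11,12,13.

11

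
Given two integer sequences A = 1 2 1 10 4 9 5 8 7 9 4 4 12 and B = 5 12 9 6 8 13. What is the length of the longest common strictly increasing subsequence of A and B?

2

A longest common strictly increasing subsequence is 5, 12 (length 2); it appears in order in both A and B, and no longer such subsequence exists.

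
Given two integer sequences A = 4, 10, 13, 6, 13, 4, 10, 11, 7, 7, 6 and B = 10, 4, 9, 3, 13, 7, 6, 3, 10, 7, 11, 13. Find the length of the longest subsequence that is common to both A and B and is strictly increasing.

For each value that appears in both, track the longest common increasing run ending there.
The best achievable length is 4; one witness is 4, 6, 10, 11 (A-positions 1,4,7,8, B-positions 2,7,9,11).

4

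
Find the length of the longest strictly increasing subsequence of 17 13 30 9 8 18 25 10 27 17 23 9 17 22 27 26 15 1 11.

Scanning left to right, the best length ending at each element is: 17→1, 13→1, 30→2, 9→1, 8→1, 18→2, 25→3, 10→2, 27→4, 17→3, 23→4, 9→2, 17→3, 22→4, 27→5, 26→5, 15→3, 1→1, 11→3.
So the longest increasing subsequence has length 5, e.g. 9, 10, 17, 23, 27.

5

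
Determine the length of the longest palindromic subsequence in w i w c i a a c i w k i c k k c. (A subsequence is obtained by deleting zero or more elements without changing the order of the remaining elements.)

8

One longest palindromic subsequence is iwiaaiwi (positions 2,3,5,6,7,9,10,12); it reads the same forward and backward, and the interval DP gives dp[1][16] = 8.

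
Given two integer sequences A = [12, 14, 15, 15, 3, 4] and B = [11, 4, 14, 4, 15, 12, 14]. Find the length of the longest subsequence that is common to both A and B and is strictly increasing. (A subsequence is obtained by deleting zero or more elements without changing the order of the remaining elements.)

2

A longest common strictly increasing subsequence is 14, 15 (length 2); it appears in order in both A and B, and no longer such subsequence exists.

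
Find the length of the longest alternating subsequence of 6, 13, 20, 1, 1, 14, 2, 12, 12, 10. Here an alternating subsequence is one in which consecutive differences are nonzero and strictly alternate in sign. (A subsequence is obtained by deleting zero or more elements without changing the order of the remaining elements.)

A longest alternating subsequence is 6, 13, 1, 14, 2, 12, 10 (positions 1,2,4,6,7,8,10); its 6 consecutive differences strictly alternate in sign, and length 7 is optimal.

7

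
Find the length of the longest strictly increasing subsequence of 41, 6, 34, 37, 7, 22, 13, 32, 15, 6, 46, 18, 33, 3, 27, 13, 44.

7

One longest increasing subsequence is 6, 7, 13, 15, 18, 33, 44 (positions 2,5,7,9,12,13,17), of length 7; no longer one exists.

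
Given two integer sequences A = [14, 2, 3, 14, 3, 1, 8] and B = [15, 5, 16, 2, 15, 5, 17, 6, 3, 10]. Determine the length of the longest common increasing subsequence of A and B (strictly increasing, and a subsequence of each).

2

A longest common strictly increasing subsequence is 2, 3 (length 2); it appears in order in both A and B, and no longer such subsequence exists.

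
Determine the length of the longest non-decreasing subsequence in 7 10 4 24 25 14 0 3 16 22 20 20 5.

One longest non-decreasing subsequence is 7, 10, 14, 16, 20, 20 (positions 1,2,6,9,11,12), of length 6; no longer one exists.

6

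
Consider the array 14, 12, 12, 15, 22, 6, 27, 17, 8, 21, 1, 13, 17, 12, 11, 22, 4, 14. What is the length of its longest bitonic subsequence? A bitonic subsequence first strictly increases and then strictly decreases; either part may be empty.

One longest bitonic subsequence is 14, 15, 22, 27, 21, 17, 12, 11, 4 (positions 1,4,5,7,10,13,14,15,17): it rises to 27 then falls. Length 9 is optimal.

9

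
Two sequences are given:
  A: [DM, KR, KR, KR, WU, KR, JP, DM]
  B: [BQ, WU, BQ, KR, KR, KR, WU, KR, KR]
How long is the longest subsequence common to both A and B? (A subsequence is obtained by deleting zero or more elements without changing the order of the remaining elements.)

5

A longest common subsequence is KR, KR, KR, WU, KR (length 5); the LCS DP confirms no longer common subsequence exists.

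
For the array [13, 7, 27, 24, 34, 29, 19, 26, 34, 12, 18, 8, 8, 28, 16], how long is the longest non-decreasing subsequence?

4

One longest non-decreasing subsequence is 13, 27, 34, 34 (positions 1,3,5,9), of length 4; no longer one exists.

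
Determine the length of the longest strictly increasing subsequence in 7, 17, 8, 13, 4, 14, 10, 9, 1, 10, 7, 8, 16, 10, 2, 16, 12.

Let dp[i] be the longest increasing subsequence ending at position i. Then dp = [1, 2, 2, 3, 1, 4, 3, 3, 1, 4, 2, 3, 5, 4, 2, 5, 5].
The maximum is 5; one witness is 7, 8, 13, 14, 16 at positions 1,3,4,6,13.

5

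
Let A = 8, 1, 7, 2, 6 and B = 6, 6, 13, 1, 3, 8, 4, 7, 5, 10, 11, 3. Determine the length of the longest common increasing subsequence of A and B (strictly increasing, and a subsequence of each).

A longest common strictly increasing subsequence is 1, 7 (length 2); it appears in order in both A and B, and no longer such subsequence exists.

2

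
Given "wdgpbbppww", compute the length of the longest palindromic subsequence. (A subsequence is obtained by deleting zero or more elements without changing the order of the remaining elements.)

6

Using dp[i][j] = 2 + dp[i+1][j−1] if the ends match, else max(dp[i+1][j], dp[i][j−1]):
dp[1][10] = 6. A witness is wpbbpw at positions 1,4,5,6,8,10.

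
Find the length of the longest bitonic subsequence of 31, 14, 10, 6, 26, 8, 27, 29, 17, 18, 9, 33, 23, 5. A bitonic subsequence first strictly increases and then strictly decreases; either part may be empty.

7

One longest bitonic subsequence is 14, 26, 27, 29, 18, 9, 5 (positions 2,5,7,8,10,11,14): it rises to 29 then falls. Length 7 is optimal.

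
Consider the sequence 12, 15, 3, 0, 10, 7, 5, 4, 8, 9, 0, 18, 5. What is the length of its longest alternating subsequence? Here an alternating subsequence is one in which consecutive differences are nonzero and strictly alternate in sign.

Track the best alternating length ending on an up-step vs a down-step at each position: up/down = 1/1, 2/1, 1/3, 1/3, 4/3, 4/5, 4/5, 4/5, 6/5, 6/5, 1/7, 8/1, 8/9.
The maximum over both is 9; one such subsequence is 12, 15, 3, 10, 7, 8, 0, 18, 5.

9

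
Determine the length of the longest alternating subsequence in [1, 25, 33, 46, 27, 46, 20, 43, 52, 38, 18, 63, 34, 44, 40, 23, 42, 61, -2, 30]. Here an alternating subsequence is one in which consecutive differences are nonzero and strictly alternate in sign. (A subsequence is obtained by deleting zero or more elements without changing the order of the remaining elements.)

14

Track the best alternating length ending on an up-step vs a down-step at each position: up/down = 1/1, 2/1, 2/1, 2/1, 2/3, 4/1, 2/5, 6/5, 6/1, 6/7, 2/7, 8/1, 8/9, 10/9, 10/11, 8/11, 12/11, 12/9, 1/13, 14/13.
The maximum over both is 14; one such subsequence is 1, 33, 27, 46, 20, 43, 38, 63, 34, 44, 40, 42, -2, 30.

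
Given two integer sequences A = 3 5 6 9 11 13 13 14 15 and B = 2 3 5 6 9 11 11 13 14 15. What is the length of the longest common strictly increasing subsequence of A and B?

For each value that appears in both, track the longest common increasing run ending there.
The best achievable length is 8; one witness is 3, 5, 6, 9, 11, 13, 14, 15 (A-positions 1,2,3,4,5,6,8,9, B-positions 2,3,4,5,6,8,9,10).

8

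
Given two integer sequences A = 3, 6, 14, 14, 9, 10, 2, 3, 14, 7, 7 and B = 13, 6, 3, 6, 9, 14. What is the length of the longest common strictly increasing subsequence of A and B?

4

A longest common strictly increasing subsequence is 3, 6, 9, 14 (length 4); it appears in order in both A and B, and no longer such subsequence exists.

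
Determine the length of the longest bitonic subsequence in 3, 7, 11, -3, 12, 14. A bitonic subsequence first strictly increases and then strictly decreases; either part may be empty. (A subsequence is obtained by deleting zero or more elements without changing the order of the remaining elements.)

One longest bitonic subsequence is 3, 7, 11, 12, 14 (positions 1,2,3,5,6): it rises to 14 then falls. Length 5 is optimal.

5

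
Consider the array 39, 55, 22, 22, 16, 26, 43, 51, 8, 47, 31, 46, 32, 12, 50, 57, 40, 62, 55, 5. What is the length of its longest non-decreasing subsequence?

Scanning left to right, the best length ending at each element is: 39→1, 55→2, 22→1, 22→2, 16→1, 26→3, 43→4, 51→5, 8→1, 47→5, 31→4, 46→5, 32→5, 12→2, 50→6, 57→7, 40→6, 62→8, 55→7, 5→1.
So the longest non-decreasing subsequence has length 8, e.g. 22, 22, 26, 43, 47, 50, 57, 62.

8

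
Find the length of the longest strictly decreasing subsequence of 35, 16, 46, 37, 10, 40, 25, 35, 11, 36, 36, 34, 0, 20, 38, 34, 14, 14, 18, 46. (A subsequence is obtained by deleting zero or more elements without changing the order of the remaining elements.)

Let dp[i] be the longest decreasing subsequence ending at position i. Then dp = [1, 2, 1, 2, 3, 2, 3, 3, 4, 3, 3, 4, 5, 5, 3, 4, 6, 6, 6, 1].
The maximum is 6; one witness is 46, 37, 35, 34, 20, 14 at positions 3,4,8,12,14,17.

6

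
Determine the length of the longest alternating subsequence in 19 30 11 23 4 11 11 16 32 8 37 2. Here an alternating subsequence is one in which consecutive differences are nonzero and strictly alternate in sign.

9

A longest alternating subsequence is 19, 30, 11, 23, 4, 11, 8, 37, 2 (positions 1,2,3,4,5,6,10,11,12); its 8 consecutive differences strictly alternate in sign, and length 9 is optimal.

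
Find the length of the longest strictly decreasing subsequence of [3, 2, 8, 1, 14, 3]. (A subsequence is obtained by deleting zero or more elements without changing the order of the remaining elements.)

3

Let dp[i] be the longest decreasing subsequence ending at position i. Then dp = [1, 2, 1, 3, 1, 2].
The maximum is 3; one witness is 3, 2, 1 at positions 1,2,4.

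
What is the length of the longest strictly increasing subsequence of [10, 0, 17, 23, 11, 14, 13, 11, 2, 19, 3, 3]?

4

Scanning left to right, the best length ending at each element is: 10→1, 0→1, 17→2, 23→3, 11→2, 14→3, 13→3, 11→2, 2→2, 19→4, 3→3, 3→3.
So the longest increasing subsequence has length 4, e.g. 10, 11, 14, 19.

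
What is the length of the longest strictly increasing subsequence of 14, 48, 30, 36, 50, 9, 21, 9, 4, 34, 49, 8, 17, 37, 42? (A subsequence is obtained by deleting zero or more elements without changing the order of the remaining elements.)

Let dp[i] be the longest increasing subsequence ending at position i. Then dp = [1, 2, 2, 3, 4, 1, 2, 1, 1, 3, 4, 2, 3, 4, 5].
The maximum is 5; one witness is 14, 30, 36, 37, 42 at positions 1,3,4,14,15.

5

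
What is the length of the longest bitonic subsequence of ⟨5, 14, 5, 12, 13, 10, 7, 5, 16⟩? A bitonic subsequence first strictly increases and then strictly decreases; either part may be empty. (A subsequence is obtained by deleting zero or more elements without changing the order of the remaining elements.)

6

One longest bitonic subsequence is 5, 14, 13, 10, 7, 5 (positions 1,2,5,6,7,8): it rises to 14 then falls. Length 6 is optimal.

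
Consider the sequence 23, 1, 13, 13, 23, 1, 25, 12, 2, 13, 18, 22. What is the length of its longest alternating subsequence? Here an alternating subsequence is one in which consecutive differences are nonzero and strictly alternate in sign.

Track the best alternating length ending on an up-step vs a down-step at each position: up/down = 1/1, 1/2, 3/2, 3/2, 3/1, 1/4, 5/1, 5/6, 5/6, 7/6, 7/6, 7/6.
The maximum over both is 7; one such subsequence is 23, 1, 13, 1, 25, 12, 13.

7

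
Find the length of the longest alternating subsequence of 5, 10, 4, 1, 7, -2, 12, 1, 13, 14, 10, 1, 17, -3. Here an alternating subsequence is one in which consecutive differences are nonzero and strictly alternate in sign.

A longest alternating subsequence is 5, 10, 4, 7, -2, 12, 1, 13, 10, 17, -3 (positions 1,2,3,5,6,7,8,9,11,13,14); its 10 consecutive differences strictly alternate in sign, and length 11 is optimal.

11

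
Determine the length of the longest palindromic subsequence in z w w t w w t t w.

6

One longest palindromic subsequence is wtwwtw (positions 2,4,5,6,8,9); it reads the same forward and backward, and the interval DP gives dp[1][9] = 6.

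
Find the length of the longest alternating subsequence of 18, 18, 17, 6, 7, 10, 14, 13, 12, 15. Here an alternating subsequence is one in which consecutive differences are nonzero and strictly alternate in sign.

5

A longest alternating subsequence is 18, 6, 14, 13, 15 (positions 1,4,7,8,10); its 4 consecutive differences strictly alternate in sign, and length 5 is optimal.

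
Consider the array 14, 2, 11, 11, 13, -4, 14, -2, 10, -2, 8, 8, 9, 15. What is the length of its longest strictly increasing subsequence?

Scanning left to right, the best length ending at each element is: 14→1, 2→1, 11→2, 11→2, 13→3, -4→1, 14→4, -2→2, 10→3, -2→2, 8→3, 8→3, 9→4, 15→5.
So the longest increasing subsequence has length 5, e.g. 2, 11, 13, 14, 15.

5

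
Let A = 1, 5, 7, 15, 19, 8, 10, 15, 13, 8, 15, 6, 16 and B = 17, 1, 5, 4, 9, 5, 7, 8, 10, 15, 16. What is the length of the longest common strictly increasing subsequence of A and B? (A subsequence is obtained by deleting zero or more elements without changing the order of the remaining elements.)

7

For each value that appears in both, track the longest common increasing run ending there.
The best achievable length is 7; one witness is 1, 5, 7, 8, 10, 15, 16 (A-positions 1,2,3,6,7,8,13, B-positions 2,3,7,8,9,10,11).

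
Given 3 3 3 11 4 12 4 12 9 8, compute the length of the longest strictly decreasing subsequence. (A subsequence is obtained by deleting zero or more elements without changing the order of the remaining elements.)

3

Let dp[i] be the longest decreasing subsequence ending at position i. Then dp = [1, 1, 1, 1, 2, 1, 2, 1, 2, 3].
The maximum is 3; one witness is 11, 9, 8 at positions 4,9,10.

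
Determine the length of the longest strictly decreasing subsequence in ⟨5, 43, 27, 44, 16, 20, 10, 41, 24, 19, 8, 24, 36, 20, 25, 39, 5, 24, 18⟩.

6

Scanning left to right, the best length ending at each element is: 5→1, 43→1, 27→2, 44→1, 16→3, 20→3, 10→4, 41→2, 24→3, 19→4, 8→5, 24→3, 36→3, 20→4, 25→4, 39→3, 5→6, 24→5, 18→6.
So the longest decreasing subsequence has length 6, e.g. 43, 27, 16, 10, 8, 5.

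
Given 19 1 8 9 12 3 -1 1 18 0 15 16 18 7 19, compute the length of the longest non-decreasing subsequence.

One longest non-decreasing subsequence is 1, 8, 9, 12, 15, 16, 18, 19 (positions 2,3,4,5,11,12,13,15), of length 8; no longer one exists.

8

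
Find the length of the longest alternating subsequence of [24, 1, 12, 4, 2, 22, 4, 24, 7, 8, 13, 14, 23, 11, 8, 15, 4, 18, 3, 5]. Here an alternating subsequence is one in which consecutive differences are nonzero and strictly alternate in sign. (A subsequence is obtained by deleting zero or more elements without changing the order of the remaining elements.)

15

Track the best alternating length ending on an up-step vs a down-step at each position: up/down = 1/1, 1/2, 3/2, 3/4, 3/4, 5/2, 5/6, 7/1, 7/8, 9/8, 9/8, 9/8, 9/8, 9/10, 9/10, 11/10, 5/12, 13/10, 5/14, 15/14.
The maximum over both is 15; one such subsequence is 24, 1, 12, 4, 22, 4, 24, 7, 13, 11, 15, 4, 18, 3, 5.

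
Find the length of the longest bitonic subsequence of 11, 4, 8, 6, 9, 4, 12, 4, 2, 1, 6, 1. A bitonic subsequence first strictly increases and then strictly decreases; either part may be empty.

7

Let inc[i] be the LIS ending at i and dec[i] the longest strictly decreasing subsequence starting at i. inc = [1, 1, 2, 2, 3, 1, 4, 1, 1, 1, 2, 1], dec = [6, 3, 5, 4, 4, 3, 4, 3, 2, 1, 2, 1].
max_i inc[i]+dec[i]−1 = 7, with one witness 4, 8, 9, 12, 4, 2, 1.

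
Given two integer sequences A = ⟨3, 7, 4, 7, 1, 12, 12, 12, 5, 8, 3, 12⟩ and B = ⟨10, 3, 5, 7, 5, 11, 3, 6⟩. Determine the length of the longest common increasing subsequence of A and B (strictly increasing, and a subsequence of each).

For each value that appears in both, track the longest common increasing run ending there.
The best achievable length is 2; one witness is 3, 5 (A-positions 1,9, B-positions 2,3).

2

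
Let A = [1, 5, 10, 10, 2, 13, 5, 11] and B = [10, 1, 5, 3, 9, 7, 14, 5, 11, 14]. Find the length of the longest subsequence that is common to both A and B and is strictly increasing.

A longest common strictly increasing subsequence is 1, 5, 11 (length 3); it appears in order in both A and B, and no longer such subsequence exists.

3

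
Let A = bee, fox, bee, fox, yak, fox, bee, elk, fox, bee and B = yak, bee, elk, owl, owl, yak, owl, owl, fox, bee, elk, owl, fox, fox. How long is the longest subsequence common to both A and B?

A longest common subsequence is bee, yak, fox, bee, elk, fox (length 6); the LCS DP confirms no longer common subsequence exists.

6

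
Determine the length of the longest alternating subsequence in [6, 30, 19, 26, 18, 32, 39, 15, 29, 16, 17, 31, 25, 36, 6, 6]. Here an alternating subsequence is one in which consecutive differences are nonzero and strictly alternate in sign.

Track the best alternating length ending on an up-step vs a down-step at each position: up/down = 1/1, 2/1, 2/3, 4/3, 2/5, 6/1, 6/1, 2/7, 8/7, 8/9, 10/9, 10/7, 10/11, 12/7, 1/13, 1/13.
The maximum over both is 13; one such subsequence is 6, 30, 19, 26, 18, 32, 15, 29, 16, 31, 25, 36, 6.

13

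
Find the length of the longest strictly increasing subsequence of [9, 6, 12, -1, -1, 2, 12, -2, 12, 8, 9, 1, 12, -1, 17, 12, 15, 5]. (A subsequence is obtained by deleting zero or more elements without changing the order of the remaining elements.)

6

Scanning left to right, the best length ending at each element is: 9→1, 6→1, 12→2, -1→1, -1→1, 2→2, 12→3, -2→1, 12→3, 8→3, 9→4, 1→2, 12→5, -1→2, 17→6, 12→5, 15→6, 5→3.
So the longest increasing subsequence has length 6, e.g. -1, 2, 8, 9, 12, 17.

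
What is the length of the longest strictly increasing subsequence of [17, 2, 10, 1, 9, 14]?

One longest increasing subsequence is 2, 10, 14 (positions 2,3,6), of length 3; no longer one exists.

3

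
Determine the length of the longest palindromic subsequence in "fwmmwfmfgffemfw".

One longest palindromic subsequence is wfmfffmfw (positions 2,6,7,8,10,11,13,14,15); it reads the same forward and backward, and the interval DP gives dp[1][15] = 9.

9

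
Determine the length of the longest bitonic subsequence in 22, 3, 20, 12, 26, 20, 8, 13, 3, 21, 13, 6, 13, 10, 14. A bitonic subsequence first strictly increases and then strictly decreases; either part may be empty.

One longest bitonic subsequence is 3, 20, 26, 21, 13, 10 (positions 2,3,5,10,13,14): it rises to 26 then falls. Length 6 is optimal.

6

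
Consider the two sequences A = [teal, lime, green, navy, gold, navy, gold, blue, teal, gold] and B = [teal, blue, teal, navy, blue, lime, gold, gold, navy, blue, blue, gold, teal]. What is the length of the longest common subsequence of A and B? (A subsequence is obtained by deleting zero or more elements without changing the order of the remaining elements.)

6

Backtracking the LCS table gives one alignment: teal (A1,B3) → lime (A2,B6) → gold (A5,B8) → navy (A6,B9) → gold (A7,B12) → teal (A9,B13).
So the longest common subsequence has length 6.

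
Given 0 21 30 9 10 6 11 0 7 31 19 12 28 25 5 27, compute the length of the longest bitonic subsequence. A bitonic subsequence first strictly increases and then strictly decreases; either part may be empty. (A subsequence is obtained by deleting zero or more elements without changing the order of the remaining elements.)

Let inc[i] be the LIS ending at i and dec[i] the longest strictly decreasing subsequence starting at i. inc = [1, 2, 3, 2, 3, 2, 4, 1, 3, 5, 5, 5, 6, 6, 2, 7], dec = [1, 4, 4, 3, 3, 2, 3, 1, 2, 4, 3, 2, 3, 2, 1, 1].
max_i inc[i]+dec[i]−1 = 8, with one witness 0, 9, 10, 11, 31, 28, 25, 5.

8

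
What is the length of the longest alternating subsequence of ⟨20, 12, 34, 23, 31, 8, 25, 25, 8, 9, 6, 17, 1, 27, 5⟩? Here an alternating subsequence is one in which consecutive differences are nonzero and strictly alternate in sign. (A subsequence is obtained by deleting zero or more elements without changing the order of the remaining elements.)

14

Track the best alternating length ending on an up-step vs a down-step at each position: up/down = 1/1, 1/2, 3/1, 3/4, 5/4, 1/6, 7/6, 7/6, 1/8, 9/8, 1/10, 11/8, 1/12, 13/6, 13/14.
The maximum over both is 14; one such subsequence is 20, 12, 34, 23, 31, 8, 25, 8, 9, 6, 17, 1, 27, 5.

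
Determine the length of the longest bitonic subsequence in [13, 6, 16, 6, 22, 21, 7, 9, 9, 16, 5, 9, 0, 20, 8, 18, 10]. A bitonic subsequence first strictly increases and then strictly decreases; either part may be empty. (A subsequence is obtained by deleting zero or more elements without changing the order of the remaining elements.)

Let inc[i] be the LIS ending at i and dec[i] the longest strictly decreasing subsequence starting at i. inc = [1, 1, 2, 1, 3, 3, 2, 3, 3, 4, 1, 3, 1, 5, 3, 5, 4], dec = [4, 3, 4, 3, 5, 4, 3, 3, 3, 3, 2, 2, 1, 3, 1, 2, 1].
max_i inc[i]+dec[i]−1 = 7, with one witness 13, 16, 22, 21, 20, 18, 10.

7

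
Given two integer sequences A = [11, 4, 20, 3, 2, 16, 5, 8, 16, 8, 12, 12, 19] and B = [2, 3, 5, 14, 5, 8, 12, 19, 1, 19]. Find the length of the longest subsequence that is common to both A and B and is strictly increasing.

5

For each value that appears in both, track the longest common increasing run ending there.
The best achievable length is 5; one witness is 2, 5, 8, 12, 19 (A-positions 5,7,8,11,13, B-positions 1,3,6,7,8).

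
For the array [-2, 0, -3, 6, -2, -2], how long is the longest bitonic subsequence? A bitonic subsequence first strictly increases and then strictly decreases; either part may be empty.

4

One longest bitonic subsequence is -2, 0, 6, -2 (positions 1,2,4,6): it rises to 6 then falls. Length 4 is optimal.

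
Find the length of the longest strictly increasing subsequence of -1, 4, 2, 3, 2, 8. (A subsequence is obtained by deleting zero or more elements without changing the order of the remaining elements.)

One longest increasing subsequence is -1, 2, 3, 8 (positions 1,3,4,6), of length 4; no longer one exists.

4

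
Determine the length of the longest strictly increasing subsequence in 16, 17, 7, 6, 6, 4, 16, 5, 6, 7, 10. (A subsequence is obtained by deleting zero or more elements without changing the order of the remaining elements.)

Let dp[i] be the longest increasing subsequence ending at position i. Then dp = [1, 2, 1, 1, 1, 1, 2, 2, 3, 4, 5].
The maximum is 5; one witness is 4, 5, 6, 7, 10 at positions 6,8,9,10,11.

5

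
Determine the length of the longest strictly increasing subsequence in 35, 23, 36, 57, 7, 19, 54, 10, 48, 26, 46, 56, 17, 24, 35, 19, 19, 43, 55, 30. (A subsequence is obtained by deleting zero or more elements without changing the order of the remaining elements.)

7

Let dp[i] be the longest increasing subsequence ending at position i. Then dp = [1, 1, 2, 3, 1, 2, 3, 2, 3, 3, 4, 5, 3, 4, 5, 4, 4, 6, 7, 5].
The maximum is 7; one witness is 7, 10, 17, 24, 35, 43, 55 at positions 5,8,13,14,15,18,19.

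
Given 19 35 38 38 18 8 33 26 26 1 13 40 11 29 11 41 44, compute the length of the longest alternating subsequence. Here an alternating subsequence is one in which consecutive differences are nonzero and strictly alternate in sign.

A longest alternating subsequence is 19, 35, 18, 33, 1, 13, 11, 29, 11, 41 (positions 1,2,5,7,10,11,13,14,15,16); its 9 consecutive differences strictly alternate in sign, and length 10 is optimal.

10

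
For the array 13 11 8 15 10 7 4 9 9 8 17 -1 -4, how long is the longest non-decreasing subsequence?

Let dp[i] be the longest non-decreasing subsequence ending at position i. Then dp = [1, 1, 1, 2, 2, 1, 1, 2, 3, 2, 4, 1, 1].
The maximum is 4; one witness is 8, 9, 9, 17 at positions 3,8,9,11.

4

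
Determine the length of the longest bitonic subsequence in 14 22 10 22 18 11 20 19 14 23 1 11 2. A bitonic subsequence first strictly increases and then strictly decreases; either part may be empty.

One longest bitonic subsequence is 14, 22, 20, 19, 14, 11, 2 (positions 1,2,7,8,9,12,13): it rises to 22 then falls. Length 7 is optimal.

7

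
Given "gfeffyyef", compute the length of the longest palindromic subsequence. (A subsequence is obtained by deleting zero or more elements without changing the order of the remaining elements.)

6

Using dp[i][j] = 2 + dp[i+1][j−1] if the ends match, else max(dp[i+1][j], dp[i][j−1]):
dp[1][9] = 6. A witness is feyyef at positions 2,3,6,7,8,9.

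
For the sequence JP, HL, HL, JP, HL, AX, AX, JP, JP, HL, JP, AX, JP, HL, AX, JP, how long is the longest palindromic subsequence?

11

One longest palindromic subsequence is JP HL JP AX JP HL JP AX JP HL JP (positions 1,3,4,6,8,10,11,12,13,14,16); it reads the same forward and backward, and the interval DP gives dp[1][16] = 11.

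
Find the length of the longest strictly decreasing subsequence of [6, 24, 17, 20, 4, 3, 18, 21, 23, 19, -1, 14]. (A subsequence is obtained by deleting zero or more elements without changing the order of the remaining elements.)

5

One longest decreasing subsequence is 24, 17, 4, 3, -1 (positions 2,3,5,6,11), of length 5; no longer one exists.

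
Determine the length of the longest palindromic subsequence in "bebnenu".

3

One longest palindromic subsequence is nen (positions 4,5,6); it reads the same forward and backward, and the interval DP gives dp[1][7] = 3.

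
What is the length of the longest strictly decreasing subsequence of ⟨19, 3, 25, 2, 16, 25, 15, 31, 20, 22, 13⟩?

4

Let dp[i] be the longest decreasing subsequence ending at position i. Then dp = [1, 2, 1, 3, 2, 1, 3, 1, 2, 2, 4].
The maximum is 4; one witness is 19, 16, 15, 13 at positions 1,5,7,11.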